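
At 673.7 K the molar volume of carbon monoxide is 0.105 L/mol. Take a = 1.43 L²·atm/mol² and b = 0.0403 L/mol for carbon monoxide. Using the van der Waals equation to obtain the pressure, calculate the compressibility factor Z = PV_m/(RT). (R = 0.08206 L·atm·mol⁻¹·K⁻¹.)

Z ≈ 1.377

P = RT/(V_m − b) − a/V_m² = (0.08206)(673.7)/(0.105 − 0.0403) − 1.43/(0.105)²
  = 55.284/0.064700 − 129.71 = 854.47 − 129.71 = 724.76 atm
Z = PV_m/(RT) = (724.76)(0.105)/((0.08206)(673.7)) = 76.100/55.284 = 1.377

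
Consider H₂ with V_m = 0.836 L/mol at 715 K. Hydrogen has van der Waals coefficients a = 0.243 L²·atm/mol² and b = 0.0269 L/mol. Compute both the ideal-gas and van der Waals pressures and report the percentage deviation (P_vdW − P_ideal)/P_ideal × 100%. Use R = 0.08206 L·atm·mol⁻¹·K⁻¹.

2.83 %

Ideal: P_ideal = RT/V_m = (0.08206)(715)/0.836 = 70.1829 atm
vdW: P = RT/(V_m − b) − a/V_m² = 58.6729/0.809100 − 0.243/0.698896 = 72.5163 − 0.347691 = 72.1686 atm
% deviation = (72.1686 − 70.1829)/70.1829 × 100% = 2.83%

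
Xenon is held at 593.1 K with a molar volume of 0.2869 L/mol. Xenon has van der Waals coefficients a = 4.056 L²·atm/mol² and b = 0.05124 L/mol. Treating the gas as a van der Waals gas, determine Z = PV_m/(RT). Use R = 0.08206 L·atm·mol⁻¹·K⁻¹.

P = RT/(V_m − b) − a/V_m² = (0.08206)(593.1)/(0.2869 − 0.05124) − 4.056/(0.2869)²
  = 48.670/0.23566 − 49.276 = 206.53 − 49.276 = 157.25 atm
Z = PV_m/(RT) = (157.25)(0.2869)/((0.08206)(593.1)) = 45.115/48.670 = 0.9270

Z ≈ 0.9270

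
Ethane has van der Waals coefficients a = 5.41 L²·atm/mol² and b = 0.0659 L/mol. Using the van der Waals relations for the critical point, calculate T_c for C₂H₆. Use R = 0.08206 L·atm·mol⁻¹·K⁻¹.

T_c ≈ 296.4 K

For a van der Waals gas, T_c = 8a/(27Rb).
T_c = 8×5.41/(27×0.08206×0.0659) = 43.280/0.14601 = 296.4 K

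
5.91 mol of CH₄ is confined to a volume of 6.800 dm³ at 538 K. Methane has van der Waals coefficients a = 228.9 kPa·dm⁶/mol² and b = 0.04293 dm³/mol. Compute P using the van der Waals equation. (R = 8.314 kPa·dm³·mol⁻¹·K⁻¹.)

P = nRT/(V − nb) − a n²/V²
nRT/(V − nb) = (5.91)(8.314)(538)/(6.800 − 5.91×0.04293) = 26435/6.5463 = 4038.2 kPa
a n²/V² = (228.9)(5.91)²/(6.800)² = 172.90 kPa
P = 4038.2 − 172.90 = 3865 kPa

P ≈ 3865 kPa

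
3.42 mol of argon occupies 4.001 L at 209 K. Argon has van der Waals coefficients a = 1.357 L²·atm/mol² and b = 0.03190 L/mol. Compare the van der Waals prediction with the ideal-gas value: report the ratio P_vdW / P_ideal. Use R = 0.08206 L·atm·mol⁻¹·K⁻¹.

P_vdW / P_ideal ≈ 0.9604

Ideal: P_ideal = nRT/V = (3.42)(0.08206)(209)/4.001 = 14.6600 atm
vdW: P = nRT/(V − nb) − a n²/V² = 58.6548/3.89190 − 15.8720/16.0080 = 15.0710 − 0.991504 = 14.0795 atm
Ratio = 14.0795/14.6600 = 0.9604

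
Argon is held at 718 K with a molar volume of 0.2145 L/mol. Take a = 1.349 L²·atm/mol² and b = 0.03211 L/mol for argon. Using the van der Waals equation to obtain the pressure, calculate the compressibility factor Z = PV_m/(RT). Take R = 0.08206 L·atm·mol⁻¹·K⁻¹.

P = RT/(V_m − b) − a/V_m² = (0.08206)(718)/(0.2145 − 0.03211) − 1.349/(0.2145)²
  = 58.919/0.18239 − 29.320 = 323.04 − 29.320 = 293.72 atm
Z = PV_m/(RT) = (293.72)(0.2145)/((0.08206)(718)) = 63.003/58.919 = 1.069

Z ≈ 1.069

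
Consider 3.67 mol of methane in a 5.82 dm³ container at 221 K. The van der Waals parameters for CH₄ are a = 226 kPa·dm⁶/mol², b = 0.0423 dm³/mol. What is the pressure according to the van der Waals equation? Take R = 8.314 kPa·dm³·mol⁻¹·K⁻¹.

P ≈ 1101 kPa

P = nRT/(V − nb) − a n²/V²
nRT/(V − nb) = (3.67)(8.314)(221)/(5.82 − 3.67×0.0423) = 6743.2/5.6648 = 1190.4 kPa
a n²/V² = (226)(3.67)²/(5.82)² = 89.866 kPa
P = 1190.4 − 89.866 = 1101 kPa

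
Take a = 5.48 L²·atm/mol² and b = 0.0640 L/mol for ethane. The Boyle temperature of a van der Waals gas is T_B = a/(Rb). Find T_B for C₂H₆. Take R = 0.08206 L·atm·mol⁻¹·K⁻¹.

T_B ≈ 1043 K

For a van der Waals gas the second virial coefficient B₂ = b − a/(RT) vanishes at T_B = a/(Rb).
T_B = 5.48/(0.08206×0.0640) = 5.48/0.0052518 = 1043 K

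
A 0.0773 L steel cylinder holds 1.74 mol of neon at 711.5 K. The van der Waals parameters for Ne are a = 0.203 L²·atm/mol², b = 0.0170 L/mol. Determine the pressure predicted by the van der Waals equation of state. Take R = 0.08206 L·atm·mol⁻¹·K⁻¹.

P ≈ 2026 atm

P = nRT/(V − nb) − a n²/V²
nRT/(V − nb) = (1.74)(0.08206)(711.5)/(0.0773 − 1.74×0.0170) = 101.59/0.047720 = 2128.9 atm
a n²/V² = (0.203)(1.74)²/(0.0773)² = 102.86 atm
P = 2128.9 − 102.86 = 2026 atm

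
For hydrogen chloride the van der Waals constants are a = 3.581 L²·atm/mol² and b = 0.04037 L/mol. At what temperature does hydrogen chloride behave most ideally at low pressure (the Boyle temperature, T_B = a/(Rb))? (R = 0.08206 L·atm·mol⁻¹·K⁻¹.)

For a van der Waals gas the second virial coefficient B₂ = b − a/(RT) vanishes at T_B = a/(Rb).
T_B = 3.581/(0.08206×0.04037) = 3.581/0.0033128 = 1081 K

T_B ≈ 1081 K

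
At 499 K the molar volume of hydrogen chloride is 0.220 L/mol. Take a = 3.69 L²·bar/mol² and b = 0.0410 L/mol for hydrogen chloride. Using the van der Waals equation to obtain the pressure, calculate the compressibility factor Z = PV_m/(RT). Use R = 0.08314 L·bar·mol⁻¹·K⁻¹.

P = RT/(V_m − b) − a/V_m² = (0.08314)(499)/(0.220 − 0.0410) − 3.69/(0.220)²
  = 41.487/0.17900 − 76.240 = 231.77 − 76.240 = 155.53 bar
Z = PV_m/(RT) = (155.53)(0.220)/((0.08314)(499)) = 34.217/41.487 = 0.8248

Z ≈ 0.8248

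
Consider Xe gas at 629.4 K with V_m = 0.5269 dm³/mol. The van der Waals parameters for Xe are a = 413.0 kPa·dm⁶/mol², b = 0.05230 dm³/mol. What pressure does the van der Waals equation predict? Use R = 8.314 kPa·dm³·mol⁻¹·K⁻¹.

P = RT/(V_m − b) − a/V_m²
RT/(V_m − b) = (8.314)(629.4)/(0.5269 − 0.05230) = 5232.8/0.47460 = 11026 kPa
a/V_m² = 413.0/(0.5269)² = 1487.6 kPa
P = 11026 − 1487.6 = 9538 kPa

P ≈ 9538 kPa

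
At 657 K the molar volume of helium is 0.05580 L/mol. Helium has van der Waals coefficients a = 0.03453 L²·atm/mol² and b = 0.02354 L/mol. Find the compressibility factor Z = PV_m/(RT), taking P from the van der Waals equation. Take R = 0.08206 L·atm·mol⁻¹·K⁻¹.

Z ≈ 1.718

P = RT/(V_m − b) − a/V_m² = (0.08206)(657)/(0.05580 − 0.02354) − 0.03453/(0.05580)²
  = 53.913/0.032260 − 11.090 = 1671.2 − 11.090 = 1660.1 atm
Z = PV_m/(RT) = (1660.1)(0.05580)/((0.08206)(657)) = 92.634/53.913 = 1.718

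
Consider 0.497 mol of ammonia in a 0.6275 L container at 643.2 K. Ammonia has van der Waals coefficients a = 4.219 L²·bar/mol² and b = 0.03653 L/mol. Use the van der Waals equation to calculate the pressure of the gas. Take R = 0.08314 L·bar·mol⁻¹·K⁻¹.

P = nRT/(V − nb) − a n²/V²
nRT/(V − nb) = (0.497)(0.08314)(643.2)/(0.6275 − 0.497×0.03653) = 26.577/0.60934 = 43.616 bar
a n²/V² = (4.219)(0.497)²/(0.6275)² = 2.6466 bar
P = 43.616 − 2.6466 = 40.97 bar

P ≈ 40.97 bar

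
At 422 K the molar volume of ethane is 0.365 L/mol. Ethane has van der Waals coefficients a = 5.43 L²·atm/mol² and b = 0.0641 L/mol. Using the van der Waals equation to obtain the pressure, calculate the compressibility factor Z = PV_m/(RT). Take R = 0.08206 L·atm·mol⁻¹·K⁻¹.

Z ≈ 0.7834

P = RT/(V_m − b) − a/V_m² = (0.08206)(422)/(0.365 − 0.0641) − 5.43/(0.365)²
  = 34.629/0.30090 − 40.758 = 115.08 − 40.758 = 74.32 atm
Z = PV_m/(RT) = (74.32)(0.365)/((0.08206)(422)) = 27.127/34.629 = 0.7834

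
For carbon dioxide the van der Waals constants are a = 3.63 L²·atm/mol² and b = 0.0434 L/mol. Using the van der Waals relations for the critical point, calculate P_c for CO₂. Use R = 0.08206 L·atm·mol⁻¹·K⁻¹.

P_c ≈ 71.38 atm

For a van der Waals gas, P_c = a/(27b²).
P_c = 3.63/(27×(0.0434)²) = 3.63/0.050856 = 71.38 atm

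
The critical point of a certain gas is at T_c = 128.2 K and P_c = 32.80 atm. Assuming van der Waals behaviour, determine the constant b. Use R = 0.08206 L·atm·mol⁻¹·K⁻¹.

b ≈ 0.04009 L/mol

From T_c = 8a/(27Rb) and P_c = a/(27b²): b = R T_c/(8 P_c).
b = (0.08206)(128.2)/(8×32.80) = 10.520/262.40 = 0.04009 L/mol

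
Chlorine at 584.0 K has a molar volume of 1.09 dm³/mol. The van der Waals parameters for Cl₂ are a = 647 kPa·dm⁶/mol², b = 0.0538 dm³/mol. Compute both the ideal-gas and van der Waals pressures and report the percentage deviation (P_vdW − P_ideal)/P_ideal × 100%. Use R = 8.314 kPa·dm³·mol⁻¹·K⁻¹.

Ideal: P_ideal = RT/V_m = (8.314)(584.0)/1.09 = 4454.47 kPa
vdW: P = RT/(V_m − b) − a/V_m² = 4855.38/1.03620 − 647/1.18810 = 4685.76 − 544.567 = 4141.19 kPa
% deviation = (4141.19 − 4454.47)/4454.47 × 100% = -7.03%

-7.03 %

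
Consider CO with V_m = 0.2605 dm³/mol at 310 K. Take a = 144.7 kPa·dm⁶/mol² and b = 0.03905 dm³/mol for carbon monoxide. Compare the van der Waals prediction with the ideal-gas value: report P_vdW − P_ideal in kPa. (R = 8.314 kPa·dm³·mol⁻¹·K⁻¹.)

Ideal: P_ideal = RT/V_m = (8.314)(310)/0.2605 = 9893.82 kPa
vdW: P = RT/(V_m − b) − a/V_m² = 2577.34/0.221450 − 144.7/0.0678603 = 11638.5 − 2132.32 = 9506.2 kPa
ΔP = 9506.2 − 9893.82 = -388 kPa

ΔP ≈ -388 kPa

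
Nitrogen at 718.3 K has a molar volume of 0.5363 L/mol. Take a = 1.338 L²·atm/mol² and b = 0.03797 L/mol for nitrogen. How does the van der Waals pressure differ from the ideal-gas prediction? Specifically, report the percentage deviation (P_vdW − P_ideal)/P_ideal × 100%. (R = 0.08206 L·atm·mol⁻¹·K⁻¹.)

Ideal: P_ideal = RT/V_m = (0.08206)(718.3)/0.5363 = 109.908 atm
vdW: P = RT/(V_m − b) − a/V_m² = 58.9437/0.498330 − 1.338/0.287618 = 118.282 − 4.65200 = 113.630 atm
% deviation = (113.630 − 109.908)/109.908 × 100% = 3.39%

3.39 %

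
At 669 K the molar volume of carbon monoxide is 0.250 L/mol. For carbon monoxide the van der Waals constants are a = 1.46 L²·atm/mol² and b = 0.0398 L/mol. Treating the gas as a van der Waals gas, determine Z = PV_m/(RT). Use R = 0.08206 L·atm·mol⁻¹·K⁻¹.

P = RT/(V_m − b) − a/V_m² = (0.08206)(669)/(0.250 − 0.0398) − 1.46/(0.250)²
  = 54.898/0.21020 − 23.360 = 261.17 − 23.360 = 237.81 atm
Z = PV_m/(RT) = (237.81)(0.250)/((0.08206)(669)) = 59.453/54.898 = 1.083

Z ≈ 1.083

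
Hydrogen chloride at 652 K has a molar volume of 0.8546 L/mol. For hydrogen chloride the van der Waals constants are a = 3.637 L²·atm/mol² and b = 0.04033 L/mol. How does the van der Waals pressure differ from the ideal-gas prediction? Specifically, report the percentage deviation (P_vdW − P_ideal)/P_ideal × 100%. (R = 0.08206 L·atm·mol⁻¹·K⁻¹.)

Ideal: P_ideal = RT/V_m = (0.08206)(652)/0.8546 = 62.6060 atm
vdW: P = RT/(V_m − b) − a/V_m² = 53.5031/0.814270 − 3.637/0.730341 = 65.7068 − 4.97987 = 60.7269 atm
% deviation = (60.7269 − 62.6060)/62.6060 × 100% = -3.00%

-3.00 %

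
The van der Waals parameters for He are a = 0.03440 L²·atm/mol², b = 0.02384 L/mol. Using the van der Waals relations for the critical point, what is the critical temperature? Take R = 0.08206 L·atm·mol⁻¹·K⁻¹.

For a van der Waals gas, T_c = 8a/(27Rb).
T_c = 8×0.03440/(27×0.08206×0.02384) = 0.27520/0.052820 = 5.210 K

T_c ≈ 5.210 K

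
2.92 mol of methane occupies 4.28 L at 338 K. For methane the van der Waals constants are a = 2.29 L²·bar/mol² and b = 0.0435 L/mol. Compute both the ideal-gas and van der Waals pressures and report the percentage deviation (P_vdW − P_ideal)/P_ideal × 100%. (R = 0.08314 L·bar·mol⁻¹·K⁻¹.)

-2.50 %

Ideal: P_ideal = nRT/V = (2.92)(0.08314)(338)/4.28 = 19.1719 bar
vdW: P = nRT/(V − nb) − a n²/V² = 82.0559/4.15298 − 19.5255/18.3184 = 19.7583 − 1.06590 = 18.6924 bar
% deviation = (18.6924 − 19.1719)/19.1719 × 100% = -2.50%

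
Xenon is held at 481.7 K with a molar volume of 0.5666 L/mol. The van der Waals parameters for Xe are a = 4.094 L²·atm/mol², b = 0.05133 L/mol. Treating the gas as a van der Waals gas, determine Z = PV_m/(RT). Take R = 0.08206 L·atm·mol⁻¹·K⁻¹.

Z ≈ 0.9168

P = RT/(V_m − b) − a/V_m² = (0.08206)(481.7)/(0.5666 − 0.05133) − 4.094/(0.5666)²
  = 39.528/0.51527 − 12.752 = 76.713 − 12.752 = 63.961 atm
Z = PV_m/(RT) = (63.961)(0.5666)/((0.08206)(481.7)) = 36.240/39.528 = 0.9168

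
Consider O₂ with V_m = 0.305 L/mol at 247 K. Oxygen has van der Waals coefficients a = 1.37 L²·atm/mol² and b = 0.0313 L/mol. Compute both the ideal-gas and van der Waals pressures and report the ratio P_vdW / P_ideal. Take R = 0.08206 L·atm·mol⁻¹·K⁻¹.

P_vdW / P_ideal ≈ 0.8927

Ideal: P_ideal = RT/V_m = (0.08206)(247)/0.305 = 66.4551 atm
vdW: P = RT/(V_m − b) − a/V_m² = 20.2688/0.273700 − 1.37/0.0930250 = 74.0548 − 14.7272 = 59.3276 atm
Ratio = 59.3276/66.4551 = 0.8927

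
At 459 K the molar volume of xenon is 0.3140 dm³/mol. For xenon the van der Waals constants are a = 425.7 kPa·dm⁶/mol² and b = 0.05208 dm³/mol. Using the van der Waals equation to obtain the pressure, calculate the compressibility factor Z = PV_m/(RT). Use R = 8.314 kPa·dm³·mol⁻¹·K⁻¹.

Z ≈ 0.8436

P = RT/(V_m − b) − a/V_m² = (8.314)(459)/(0.3140 − 0.05208) − 425.7/(0.3140)²
  = 3816.1/0.26192 − 4317.6 = 14570 − 4317.6 = 10252 kPa
Z = PV_m/(RT) = (10252)(0.3140)/((8.314)(459)) = 3219.1/3816.1 = 0.8436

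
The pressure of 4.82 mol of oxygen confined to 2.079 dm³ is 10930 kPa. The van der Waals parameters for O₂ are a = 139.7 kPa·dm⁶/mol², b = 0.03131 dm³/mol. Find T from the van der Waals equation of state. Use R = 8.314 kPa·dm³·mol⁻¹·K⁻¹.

T ≈ 562.0 K

T = (P + a n²/V²)(V − nb)/(nR)
P + a n²/V² = 10930 + (139.7)(4.82)²/(2.079)² = 11681 kPa
V − nb = 2.079 − (4.82)(0.03131) = 1.9281 dm³
T = (11681)(1.9281)/((4.82)(8.314)) = 562.0 K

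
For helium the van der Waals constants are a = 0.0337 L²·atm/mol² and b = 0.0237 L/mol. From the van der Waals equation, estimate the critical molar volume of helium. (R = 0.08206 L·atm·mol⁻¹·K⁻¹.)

V_m,c ≈ 0.07110 L/mol

For a van der Waals gas, V_m,c = 3b.
V_m,c = 3×0.0237 = 0.07110 L/mol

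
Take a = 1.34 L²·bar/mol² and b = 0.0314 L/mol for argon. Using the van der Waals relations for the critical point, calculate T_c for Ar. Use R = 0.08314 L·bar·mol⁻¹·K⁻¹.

For a van der Waals gas, T_c = 8a/(27Rb).
T_c = 8×1.34/(27×0.08314×0.0314) = 10.720/0.070486 = 152.1 K

T_c ≈ 152.1 K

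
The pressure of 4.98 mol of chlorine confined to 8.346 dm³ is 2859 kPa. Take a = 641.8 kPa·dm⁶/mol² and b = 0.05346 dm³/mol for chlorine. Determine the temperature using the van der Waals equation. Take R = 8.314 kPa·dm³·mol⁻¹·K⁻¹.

T ≈ 602.5 K

T = (P + a n²/V²)(V − nb)/(nR)
P + a n²/V² = 2859 + (641.8)(4.98)²/(8.346)² = 3087.5 kPa
V − nb = 8.346 − (4.98)(0.05346) = 8.0798 dm³
T = (3087.5)(8.0798)/((4.98)(8.314)) = 602.5 K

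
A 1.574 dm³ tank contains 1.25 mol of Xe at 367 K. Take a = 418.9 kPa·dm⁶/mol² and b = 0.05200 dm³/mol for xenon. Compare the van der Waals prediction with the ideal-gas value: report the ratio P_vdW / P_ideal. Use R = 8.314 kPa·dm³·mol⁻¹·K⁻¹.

Ideal: P_ideal = nRT/V = (1.25)(8.314)(367)/1.574 = 2423.16 kPa
vdW: P = nRT/(V − nb) − a n²/V² = 3814.05/1.50900 − 654.531/2.47748 = 2527.53 − 264.192 = 2263.34 kPa
Ratio = 2263.34/2423.16 = 0.9340

P_vdW / P_ideal ≈ 0.9340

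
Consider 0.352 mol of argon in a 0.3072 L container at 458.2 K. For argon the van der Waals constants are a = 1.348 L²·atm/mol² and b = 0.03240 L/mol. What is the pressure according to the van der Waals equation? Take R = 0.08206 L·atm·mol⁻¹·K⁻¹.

P = nRT/(V − nb) − a n²/V²
nRT/(V − nb) = (0.352)(0.08206)(458.2)/(0.3072 − 0.352×0.03240) = 13.235/0.29580 = 44.743 atm
a n²/V² = (1.348)(0.352)²/(0.3072)² = 1.7698 atm
P = 44.743 − 1.7698 = 42.97 atm

P ≈ 42.97 atm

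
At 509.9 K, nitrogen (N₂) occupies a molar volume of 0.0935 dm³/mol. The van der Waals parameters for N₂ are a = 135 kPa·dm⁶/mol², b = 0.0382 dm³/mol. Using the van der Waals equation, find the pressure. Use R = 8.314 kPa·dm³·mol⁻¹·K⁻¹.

P ≈ 61218 kPa

P = RT/(V_m − b) − a/V_m²
RT/(V_m − b) = (8.314)(509.9)/(0.0935 − 0.0382) = 4239.3/0.055300 = 76660 kPa
a/V_m² = 135/(0.0935)² = 15442 kPa
P = 76660 − 15442 = 61218 kPa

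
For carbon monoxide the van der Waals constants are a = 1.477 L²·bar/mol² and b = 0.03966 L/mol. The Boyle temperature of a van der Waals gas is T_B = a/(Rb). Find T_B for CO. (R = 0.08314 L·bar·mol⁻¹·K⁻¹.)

T_B ≈ 447.9 K

For a van der Waals gas the second virial coefficient B₂ = b − a/(RT) vanishes at T_B = a/(Rb).
T_B = 1.477/(0.08314×0.03966) = 1.477/0.0032973 = 447.9 K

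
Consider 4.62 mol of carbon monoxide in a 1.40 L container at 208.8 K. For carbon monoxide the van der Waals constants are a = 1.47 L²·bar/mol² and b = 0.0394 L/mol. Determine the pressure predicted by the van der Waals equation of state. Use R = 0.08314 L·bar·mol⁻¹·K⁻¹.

P = nRT/(V − nb) − a n²/V²
nRT/(V − nb) = (4.62)(0.08314)(208.8)/(1.40 − 4.62×0.0394) = 80.201/1.2180 = 65.846 bar
a n²/V² = (1.47)(4.62)²/(1.40)² = 16.008 bar
P = 65.846 − 16.008 = 49.84 bar

P ≈ 49.84 bar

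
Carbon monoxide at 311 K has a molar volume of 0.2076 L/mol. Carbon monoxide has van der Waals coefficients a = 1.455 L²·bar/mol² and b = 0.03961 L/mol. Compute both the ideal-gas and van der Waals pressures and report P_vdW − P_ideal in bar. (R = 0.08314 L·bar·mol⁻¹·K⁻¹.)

Ideal: P_ideal = RT/V_m = (0.08314)(311)/0.2076 = 124.550 bar
vdW: P = RT/(V_m − b) − a/V_m² = 25.8565/0.167990 − 1.455/0.0430978 = 153.917 − 33.7604 = 120.157 bar
ΔP = 120.157 − 124.550 = -4.39 bar

ΔP ≈ -4.39 bar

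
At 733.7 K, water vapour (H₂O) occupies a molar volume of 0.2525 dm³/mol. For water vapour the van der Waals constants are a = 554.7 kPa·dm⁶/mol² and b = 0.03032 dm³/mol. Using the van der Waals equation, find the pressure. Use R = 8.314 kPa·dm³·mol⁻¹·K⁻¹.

P ≈ 18755 kPa

P = RT/(V_m − b) − a/V_m²
RT/(V_m − b) = (8.314)(733.7)/(0.2525 − 0.03032) = 6100.0/0.22218 = 27455 kPa
a/V_m² = 554.7/(0.2525)² = 8700.3 kPa
P = 27455 − 8700.3 = 18755 kPa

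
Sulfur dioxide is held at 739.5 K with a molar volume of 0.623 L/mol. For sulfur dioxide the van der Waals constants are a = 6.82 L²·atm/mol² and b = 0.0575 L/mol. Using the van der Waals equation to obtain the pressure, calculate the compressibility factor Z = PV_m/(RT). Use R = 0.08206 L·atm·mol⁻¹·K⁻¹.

P = RT/(V_m − b) − a/V_m² = (0.08206)(739.5)/(0.623 − 0.0575) − 6.82/(0.623)²
  = 60.683/0.56550 − 17.571 = 107.31 − 17.571 = 89.74 atm
Z = PV_m/(RT) = (89.74)(0.623)/((0.08206)(739.5)) = 55.908/60.683 = 0.9213

Z ≈ 0.9213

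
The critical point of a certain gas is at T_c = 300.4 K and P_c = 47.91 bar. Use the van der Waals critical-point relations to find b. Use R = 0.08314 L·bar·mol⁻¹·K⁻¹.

From T_c = 8a/(27Rb) and P_c = a/(27b²): b = R T_c/(8 P_c).
b = (0.08314)(300.4)/(8×47.91) = 24.975/383.28 = 0.06516 L/mol

b ≈ 0.06516 L/mol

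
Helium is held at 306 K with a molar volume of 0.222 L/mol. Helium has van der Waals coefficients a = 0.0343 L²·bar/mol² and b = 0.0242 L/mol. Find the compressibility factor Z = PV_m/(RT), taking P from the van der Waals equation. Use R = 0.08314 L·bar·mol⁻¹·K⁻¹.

Z ≈ 1.116

P = RT/(V_m − b) − a/V_m² = (0.08314)(306)/(0.222 − 0.0242) − 0.0343/(0.222)²
  = 25.441/0.19780 − 0.69597 = 128.62 − 0.69597 = 127.92 bar
Z = PV_m/(RT) = (127.92)(0.222)/((0.08314)(306)) = 28.398/25.441 = 1.116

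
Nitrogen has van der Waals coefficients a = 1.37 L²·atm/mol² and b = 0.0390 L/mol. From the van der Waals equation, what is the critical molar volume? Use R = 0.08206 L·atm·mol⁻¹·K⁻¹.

For a van der Waals gas, V_m,c = 3b.
V_m,c = 3×0.0390 = 0.1170 L/mol

V_m,c ≈ 0.1170 L/mol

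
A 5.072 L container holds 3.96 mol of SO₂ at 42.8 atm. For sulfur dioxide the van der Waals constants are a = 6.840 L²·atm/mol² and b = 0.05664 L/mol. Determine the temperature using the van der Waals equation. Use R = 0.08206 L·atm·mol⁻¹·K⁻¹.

T ≈ 700.7 K

T = (P + a n²/V²)(V − nb)/(nR)
P + a n²/V² = 42.8 + (6.840)(3.96)²/(5.072)² = 46.970 atm
V − nb = 5.072 − (3.96)(0.05664) = 4.8477 L
T = (46.970)(4.8477)/((3.96)(0.08206)) = 700.7 K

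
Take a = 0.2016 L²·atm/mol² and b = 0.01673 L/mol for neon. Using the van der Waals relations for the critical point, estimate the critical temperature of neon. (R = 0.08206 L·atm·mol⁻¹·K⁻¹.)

For a van der Waals gas, T_c = 8a/(27Rb).
T_c = 8×0.2016/(27×0.08206×0.01673) = 1.6128/0.037067 = 43.51 K

T_c ≈ 43.51 K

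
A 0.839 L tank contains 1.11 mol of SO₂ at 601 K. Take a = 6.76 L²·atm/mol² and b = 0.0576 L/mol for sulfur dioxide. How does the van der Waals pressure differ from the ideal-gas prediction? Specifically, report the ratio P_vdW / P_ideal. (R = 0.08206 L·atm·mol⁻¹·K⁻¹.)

P_vdW / P_ideal ≈ 0.9011

Ideal: P_ideal = nRT/V = (1.11)(0.08206)(601)/0.839 = 65.2480 atm
vdW: P = nRT/(V − nb) − a n²/V² = 54.7430/0.775064 − 8.32900/0.703921 = 70.6303 − 11.8323 = 58.7980 atm
Ratio = 58.7980/65.2480 = 0.9011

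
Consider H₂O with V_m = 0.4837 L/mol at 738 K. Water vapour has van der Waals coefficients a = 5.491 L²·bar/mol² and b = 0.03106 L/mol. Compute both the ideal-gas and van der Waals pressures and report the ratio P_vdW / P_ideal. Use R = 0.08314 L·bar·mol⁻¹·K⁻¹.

Ideal: P_ideal = RT/V_m = (0.08314)(738)/0.4837 = 126.850 bar
vdW: P = RT/(V_m − b) − a/V_m² = 61.3573/0.452640 − 5.491/0.233966 = 135.554 − 23.4692 = 112.085 bar
Ratio = 112.085/126.850 = 0.8836

P_vdW / P_ideal ≈ 0.8836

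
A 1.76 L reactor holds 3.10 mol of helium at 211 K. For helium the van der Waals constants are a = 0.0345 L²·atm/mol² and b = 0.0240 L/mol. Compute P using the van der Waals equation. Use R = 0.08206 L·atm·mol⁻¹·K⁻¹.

P ≈ 31.74 atm

P = nRT/(V − nb) − a n²/V²
nRT/(V − nb) = (3.10)(0.08206)(211)/(1.76 − 3.10×0.0240) = 53.675/1.6856 = 31.843 atm
a n²/V² = (0.0345)(3.10)²/(1.76)² = 0.10703 atm
P = 31.843 − 0.10703 = 31.74 atm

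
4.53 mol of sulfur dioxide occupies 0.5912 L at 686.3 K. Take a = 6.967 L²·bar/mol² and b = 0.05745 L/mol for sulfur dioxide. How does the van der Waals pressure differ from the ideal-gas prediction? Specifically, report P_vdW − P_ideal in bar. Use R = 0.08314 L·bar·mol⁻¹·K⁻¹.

ΔP ≈ -65.24 bar

Ideal: P_ideal = nRT/V = (4.53)(0.08314)(686.3)/0.5912 = 437.208 bar
vdW: P = nRT/(V − nb) − a n²/V² = 258.477/0.330952 − 142.969/0.349517 = 781.011 − 409.047 = 371.964 bar
ΔP = 371.964 − 437.208 = -65.24 bar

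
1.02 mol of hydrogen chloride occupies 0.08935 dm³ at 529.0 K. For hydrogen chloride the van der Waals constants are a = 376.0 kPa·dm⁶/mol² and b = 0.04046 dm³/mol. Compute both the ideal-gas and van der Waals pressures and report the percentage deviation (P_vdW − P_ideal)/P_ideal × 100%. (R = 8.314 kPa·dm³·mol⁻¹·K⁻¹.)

Ideal: P_ideal = nRT/V = (1.02)(8.314)(529.0)/0.08935 = 50207.8 kPa
vdW: P = nRT/(V − nb) − a n²/V² = 4486.07/0.0480808 − 391.190/0.00798342 = 93302.7 − 49000.3 = 44302.4 kPa
% deviation = (44302.4 − 50207.8)/50207.8 × 100% = -11.76%

-11.76 %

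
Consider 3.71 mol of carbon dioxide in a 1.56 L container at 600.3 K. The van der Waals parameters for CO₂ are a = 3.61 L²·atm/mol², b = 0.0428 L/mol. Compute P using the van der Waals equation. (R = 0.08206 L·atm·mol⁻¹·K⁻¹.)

P ≈ 110.0 atm

P = nRT/(V − nb) − a n²/V²
nRT/(V − nb) = (3.71)(0.08206)(600.3)/(1.56 − 3.71×0.0428) = 182.76/1.4012 = 130.43 atm
a n²/V² = (3.61)(3.71)²/(1.56)² = 20.418 atm
P = 130.43 − 20.418 = 110.0 atm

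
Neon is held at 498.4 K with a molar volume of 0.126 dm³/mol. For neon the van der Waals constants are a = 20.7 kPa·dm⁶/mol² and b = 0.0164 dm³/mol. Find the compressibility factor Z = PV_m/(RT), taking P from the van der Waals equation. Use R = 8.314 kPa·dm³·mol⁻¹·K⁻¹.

P = RT/(V_m − b) − a/V_m² = (8.314)(498.4)/(0.126 − 0.0164) − 20.7/(0.126)²
  = 4143.7/0.10960 − 1303.9 = 37807 − 1303.9 = 36503 kPa
Z = PV_m/(RT) = (36503)(0.126)/((8.314)(498.4)) = 4599.4/4143.7 = 1.110

Z ≈ 1.110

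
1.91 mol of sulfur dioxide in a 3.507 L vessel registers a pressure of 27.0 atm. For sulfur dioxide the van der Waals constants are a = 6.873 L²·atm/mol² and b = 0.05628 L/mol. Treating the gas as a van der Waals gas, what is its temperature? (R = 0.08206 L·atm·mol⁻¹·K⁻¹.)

T = (P + a n²/V²)(V − nb)/(nR)
P + a n²/V² = 27.0 + (6.873)(1.91)²/(3.507)² = 29.039 atm
V − nb = 3.507 − (1.91)(0.05628) = 3.3995 L
T = (29.039)(3.3995)/((1.91)(0.08206)) = 629.8 K

T ≈ 629.8 K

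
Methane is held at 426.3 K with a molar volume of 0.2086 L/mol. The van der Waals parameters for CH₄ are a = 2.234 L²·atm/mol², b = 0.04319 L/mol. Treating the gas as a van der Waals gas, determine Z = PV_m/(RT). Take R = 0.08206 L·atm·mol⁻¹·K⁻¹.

P = RT/(V_m − b) − a/V_m² = (0.08206)(426.3)/(0.2086 − 0.04319) − 2.234/(0.2086)²
  = 34.982/0.16541 − 51.340 = 211.49 − 51.340 = 160.15 atm
Z = PV_m/(RT) = (160.15)(0.2086)/((0.08206)(426.3)) = 33.407/34.982 = 0.9550

Z ≈ 0.9550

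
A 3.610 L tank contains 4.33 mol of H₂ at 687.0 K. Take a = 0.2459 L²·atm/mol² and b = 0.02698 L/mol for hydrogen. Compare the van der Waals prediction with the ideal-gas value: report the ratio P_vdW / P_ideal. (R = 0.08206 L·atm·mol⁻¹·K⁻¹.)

Ideal: P_ideal = nRT/V = (4.33)(0.08206)(687.0)/3.610 = 67.6190 atm
vdW: P = nRT/(V − nb) − a n²/V² = 244.105/3.49318 − 4.61035/13.0321 = 69.8805 − 0.353769 = 69.5267 atm
Ratio = 69.5267/67.6190 = 1.028

P_vdW / P_ideal ≈ 1.028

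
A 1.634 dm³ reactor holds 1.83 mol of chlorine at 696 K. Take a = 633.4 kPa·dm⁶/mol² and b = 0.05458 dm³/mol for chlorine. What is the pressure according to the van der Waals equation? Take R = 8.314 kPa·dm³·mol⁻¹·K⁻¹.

P = nRT/(V − nb) − a n²/V²
nRT/(V − nb) = (1.83)(8.314)(696)/(1.634 − 1.83×0.05458) = 10589/1.5341 = 6902.4 kPa
a n²/V² = (633.4)(1.83)²/(1.634)² = 794.47 kPa
P = 6902.4 − 794.47 = 6108 kPa

P ≈ 6108 kPa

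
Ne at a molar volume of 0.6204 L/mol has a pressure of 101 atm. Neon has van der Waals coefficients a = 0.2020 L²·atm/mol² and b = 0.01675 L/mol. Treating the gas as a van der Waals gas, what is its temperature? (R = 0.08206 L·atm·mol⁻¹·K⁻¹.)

T = (P + a/V_m²)(V_m − b)/R
P + a/V_m² = 101 + 0.2020/(0.6204)² = 101.52 atm
V_m − b = 0.6204 − 0.01675 = 0.60365 L/mol
T = (101.52)(0.60365)/0.08206 = 746.8 K

T ≈ 746.8 K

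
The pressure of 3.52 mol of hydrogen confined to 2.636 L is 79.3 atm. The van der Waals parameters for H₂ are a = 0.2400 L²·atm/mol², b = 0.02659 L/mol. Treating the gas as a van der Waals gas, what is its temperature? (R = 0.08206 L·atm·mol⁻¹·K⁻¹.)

T = (P + a n²/V²)(V − nb)/(nR)
P + a n²/V² = 79.3 + (0.2400)(3.52)²/(2.636)² = 79.728 atm
V − nb = 2.636 − (3.52)(0.02659) = 2.5424 L
T = (79.728)(2.5424)/((3.52)(0.08206)) = 701.7 K

T ≈ 701.7 K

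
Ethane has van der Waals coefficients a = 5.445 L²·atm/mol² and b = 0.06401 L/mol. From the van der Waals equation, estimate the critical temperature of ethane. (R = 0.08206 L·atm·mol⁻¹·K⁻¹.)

T_c ≈ 307.1 K

For a van der Waals gas, T_c = 8a/(27Rb).
T_c = 8×5.445/(27×0.08206×0.06401) = 43.560/0.14182 = 307.1 K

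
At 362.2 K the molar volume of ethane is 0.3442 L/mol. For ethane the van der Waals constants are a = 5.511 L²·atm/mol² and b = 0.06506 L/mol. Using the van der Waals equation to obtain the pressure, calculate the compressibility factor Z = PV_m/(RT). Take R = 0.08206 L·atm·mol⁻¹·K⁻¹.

Z ≈ 0.6944

P = RT/(V_m − b) − a/V_m² = (0.08206)(362.2)/(0.3442 − 0.06506) − 5.511/(0.3442)²
  = 29.722/0.27914 − 46.517 = 106.48 − 46.517 = 59.96 atm
Z = PV_m/(RT) = (59.96)(0.3442)/((0.08206)(362.2)) = 20.638/29.722 = 0.6944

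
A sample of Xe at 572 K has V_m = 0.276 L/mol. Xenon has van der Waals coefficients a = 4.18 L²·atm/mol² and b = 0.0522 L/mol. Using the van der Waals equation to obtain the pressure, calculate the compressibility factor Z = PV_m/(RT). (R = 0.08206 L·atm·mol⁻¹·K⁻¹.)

Z ≈ 0.9106

P = RT/(V_m − b) − a/V_m² = (0.08206)(572)/(0.276 − 0.0522) − 4.18/(0.276)²
  = 46.938/0.22380 − 54.873 = 209.73 − 54.873 = 154.86 atm
Z = PV_m/(RT) = (154.86)(0.276)/((0.08206)(572)) = 42.741/46.938 = 0.9106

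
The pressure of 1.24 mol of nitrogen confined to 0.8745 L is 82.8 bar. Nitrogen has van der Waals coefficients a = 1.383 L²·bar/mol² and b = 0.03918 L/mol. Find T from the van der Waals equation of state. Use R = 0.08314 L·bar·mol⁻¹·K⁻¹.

T ≈ 685.6 K

T = (P + a n²/V²)(V − nb)/(nR)
P + a n²/V² = 82.8 + (1.383)(1.24)²/(0.8745)² = 85.581 bar
V − nb = 0.8745 − (1.24)(0.03918) = 0.82592 L
T = (85.581)(0.82592)/((1.24)(0.08314)) = 685.6 K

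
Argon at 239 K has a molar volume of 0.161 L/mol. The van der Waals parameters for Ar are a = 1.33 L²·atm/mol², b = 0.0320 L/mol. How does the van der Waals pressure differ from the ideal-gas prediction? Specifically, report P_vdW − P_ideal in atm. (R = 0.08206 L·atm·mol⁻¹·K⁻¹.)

ΔP ≈ -21.09 atm

Ideal: P_ideal = RT/V_m = (0.08206)(239)/0.161 = 121.816 atm
vdW: P = RT/(V_m − b) − a/V_m² = 19.6123/0.129000 − 1.33/0.0259210 = 152.033 − 51.3097 = 100.723 atm
ΔP = 100.723 − 121.816 = -21.09 atm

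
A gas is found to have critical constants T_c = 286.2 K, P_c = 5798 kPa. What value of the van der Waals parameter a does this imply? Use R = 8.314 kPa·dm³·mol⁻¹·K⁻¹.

From T_c = 8a/(27Rb) and P_c = a/(27b²): a = 27 R² T_c²/(64 P_c).
a = 27×(8.314)²×(286.2)²/(64×5798) = 152870281/371072 = 412.0 kPa·dm⁶/mol²

a ≈ 412.0 kPa·dm⁶/mol²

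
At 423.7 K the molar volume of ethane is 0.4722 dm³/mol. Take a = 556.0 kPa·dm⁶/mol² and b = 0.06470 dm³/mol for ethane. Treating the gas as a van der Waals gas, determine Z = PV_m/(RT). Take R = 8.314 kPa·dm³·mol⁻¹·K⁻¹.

Z ≈ 0.8245

P = RT/(V_m − b) − a/V_m² = (8.314)(423.7)/(0.4722 − 0.06470) − 556.0/(0.4722)²
  = 3522.6/0.40750 − 2493.6 = 8644.4 − 2493.6 = 6150.8 kPa
Z = PV_m/(RT) = (6150.8)(0.4722)/((8.314)(423.7)) = 2904.4/3522.6 = 0.8245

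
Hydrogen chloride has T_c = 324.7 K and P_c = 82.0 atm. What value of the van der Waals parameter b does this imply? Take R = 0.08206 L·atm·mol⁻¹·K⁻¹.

b ≈ 0.04062 L/mol

From T_c = 8a/(27Rb) and P_c = a/(27b²): b = R T_c/(8 P_c).
b = (0.08206)(324.7)/(8×82.0) = 26.645/656.00 = 0.04062 L/mol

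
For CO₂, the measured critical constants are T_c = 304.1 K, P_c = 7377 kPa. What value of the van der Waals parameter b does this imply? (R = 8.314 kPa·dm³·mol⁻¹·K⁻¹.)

From T_c = 8a/(27Rb) and P_c = a/(27b²): b = R T_c/(8 P_c).
b = (8.314)(304.1)/(8×7377) = 2528.3/59016 = 0.04284 dm³/mol

b ≈ 0.04284 dm³/mol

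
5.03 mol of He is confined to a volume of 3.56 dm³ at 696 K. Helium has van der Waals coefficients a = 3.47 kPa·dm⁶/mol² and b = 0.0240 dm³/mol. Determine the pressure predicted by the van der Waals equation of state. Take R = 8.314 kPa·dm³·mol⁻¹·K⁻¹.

P ≈ 8456 kPa

P = nRT/(V − nb) − a n²/V²
nRT/(V − nb) = (5.03)(8.314)(696)/(3.56 − 5.03×0.0240) = 29106/3.4393 = 8462.8 kPa
a n²/V² = (3.47)(5.03)²/(3.56)² = 6.9273 kPa
P = 8462.8 − 6.9273 = 8456 kPa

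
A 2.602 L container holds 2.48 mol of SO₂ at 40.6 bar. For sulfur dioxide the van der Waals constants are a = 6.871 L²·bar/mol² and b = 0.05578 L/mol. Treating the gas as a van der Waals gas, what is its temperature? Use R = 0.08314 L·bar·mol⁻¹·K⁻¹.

T ≈ 559.7 K

T = (P + a n²/V²)(V − nb)/(nR)
P + a n²/V² = 40.6 + (6.871)(2.48)²/(2.602)² = 46.842 bar
V − nb = 2.602 − (2.48)(0.05578) = 2.4637 L
T = (46.842)(2.4637)/((2.48)(0.08314)) = 559.7 K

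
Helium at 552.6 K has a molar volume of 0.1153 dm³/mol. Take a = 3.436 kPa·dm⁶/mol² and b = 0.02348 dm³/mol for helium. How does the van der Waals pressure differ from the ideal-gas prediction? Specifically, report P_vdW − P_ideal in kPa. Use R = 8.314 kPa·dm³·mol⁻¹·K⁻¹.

ΔP ≈ 9931 kPa

Ideal: P_ideal = RT/V_m = (8.314)(552.6)/0.1153 = 39846.6 kPa
vdW: P = RT/(V_m − b) − a/V_m² = 4594.32/0.0918200 − 3.436/0.0132941 = 50036.2 − 258.461 = 49777.7 kPa
ΔP = 49777.7 − 39846.6 = 9931 kPa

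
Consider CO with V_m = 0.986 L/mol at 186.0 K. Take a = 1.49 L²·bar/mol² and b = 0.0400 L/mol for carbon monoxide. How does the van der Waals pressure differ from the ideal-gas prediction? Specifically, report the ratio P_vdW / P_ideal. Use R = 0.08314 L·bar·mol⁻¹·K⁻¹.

Ideal: P_ideal = RT/V_m = (0.08314)(186.0)/0.986 = 15.6836 bar
vdW: P = RT/(V_m − b) − a/V_m² = 15.4640/0.946000 − 1.49/0.972196 = 16.3467 − 1.53261 = 14.8141 bar
Ratio = 14.8141/15.6836 = 0.9446

P_vdW / P_ideal ≈ 0.9446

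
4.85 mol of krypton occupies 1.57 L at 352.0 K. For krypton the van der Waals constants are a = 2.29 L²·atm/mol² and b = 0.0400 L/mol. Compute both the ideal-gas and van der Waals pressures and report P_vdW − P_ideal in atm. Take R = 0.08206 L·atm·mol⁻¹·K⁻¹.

ΔP ≈ -9.27 atm

Ideal: P_ideal = nRT/V = (4.85)(0.08206)(352.0)/1.57 = 89.2311 atm
vdW: P = nRT/(V − nb) − a n²/V² = 140.093/1.37600 − 53.8665/2.46490 = 101.812 − 21.8534 = 79.959 atm
ΔP = 79.959 − 89.2311 = -9.27 atm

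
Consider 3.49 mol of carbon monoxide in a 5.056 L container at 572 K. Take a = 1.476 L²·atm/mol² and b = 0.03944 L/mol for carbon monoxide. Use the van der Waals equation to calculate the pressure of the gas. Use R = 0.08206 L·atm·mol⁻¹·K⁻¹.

P ≈ 32.60 atm

P = nRT/(V − nb) − a n²/V²
nRT/(V − nb) = (3.49)(0.08206)(572)/(5.056 − 3.49×0.03944) = 163.81/4.9184 = 33.306 atm
a n²/V² = (1.476)(3.49)²/(5.056)² = 0.70327 atm
P = 33.306 − 0.70327 = 32.60 atm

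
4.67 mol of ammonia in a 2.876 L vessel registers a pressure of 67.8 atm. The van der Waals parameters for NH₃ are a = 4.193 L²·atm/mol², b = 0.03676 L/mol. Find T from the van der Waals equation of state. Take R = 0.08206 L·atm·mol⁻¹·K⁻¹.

T ≈ 556.5 K

T = (P + a n²/V²)(V − nb)/(nR)
P + a n²/V² = 67.8 + (4.193)(4.67)²/(2.876)² = 78.856 atm
V − nb = 2.876 − (4.67)(0.03676) = 2.7043 L
T = (78.856)(2.7043)/((4.67)(0.08206)) = 556.5 K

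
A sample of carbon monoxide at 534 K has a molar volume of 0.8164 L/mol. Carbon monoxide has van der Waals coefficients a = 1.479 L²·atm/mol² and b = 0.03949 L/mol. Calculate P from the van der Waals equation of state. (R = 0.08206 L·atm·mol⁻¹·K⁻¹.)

P = RT/(V_m − b) − a/V_m²
RT/(V_m − b) = (0.08206)(534)/(0.8164 − 0.03949) = 43.820/0.77691 = 56.403 atm
a/V_m² = 1.479/(0.8164)² = 2.2190 atm
P = 56.403 − 2.2190 = 54.18 atm

P ≈ 54.18 atm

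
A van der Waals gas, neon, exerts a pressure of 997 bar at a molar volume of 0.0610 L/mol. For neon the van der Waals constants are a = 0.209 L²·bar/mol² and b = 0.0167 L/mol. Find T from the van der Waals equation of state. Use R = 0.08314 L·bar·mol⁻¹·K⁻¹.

T ≈ 561.2 K

T = (P + a/V_m²)(V_m − b)/R
P + a/V_m² = 997 + 0.209/(0.0610)² = 1053.2 bar
V_m − b = 0.0610 − 0.0167 = 0.044300 L/mol
T = (1053.2)(0.044300)/0.08314 = 561.2 K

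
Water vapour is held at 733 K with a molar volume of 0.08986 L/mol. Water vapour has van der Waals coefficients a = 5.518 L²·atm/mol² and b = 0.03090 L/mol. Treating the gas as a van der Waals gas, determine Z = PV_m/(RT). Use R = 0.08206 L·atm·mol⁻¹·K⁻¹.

P = RT/(V_m − b) − a/V_m² = (0.08206)(733)/(0.08986 − 0.03090) − 5.518/(0.08986)²
  = 60.150/0.058960 − 683.36 = 1020.2 − 683.36 = 336.8 atm
Z = PV_m/(RT) = (336.8)(0.08986)/((0.08206)(733)) = 30.265/60.150 = 0.5032

Z ≈ 0.5032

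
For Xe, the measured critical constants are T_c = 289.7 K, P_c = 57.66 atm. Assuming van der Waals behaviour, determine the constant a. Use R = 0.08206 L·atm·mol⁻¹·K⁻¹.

a ≈ 4.135 L²·atm/mol²

From T_c = 8a/(27Rb) and P_c = a/(27b²): a = 27 R² T_c²/(64 P_c).
a = 27×(0.08206)²×(289.7)²/(64×57.66) = 15259/3690.2 = 4.135 L²·atm/mol²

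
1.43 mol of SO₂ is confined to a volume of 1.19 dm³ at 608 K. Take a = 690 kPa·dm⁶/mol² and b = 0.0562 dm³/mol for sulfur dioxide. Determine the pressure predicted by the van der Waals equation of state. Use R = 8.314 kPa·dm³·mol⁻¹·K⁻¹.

P ≈ 5518 kPa

P = nRT/(V − nb) − a n²/V²
nRT/(V − nb) = (1.43)(8.314)(608)/(1.19 − 1.43×0.0562) = 7228.5/1.1096 = 6514.5 kPa
a n²/V² = (690)(1.43)²/(1.19)² = 996.39 kPa
P = 6514.5 − 996.39 = 5518 kPa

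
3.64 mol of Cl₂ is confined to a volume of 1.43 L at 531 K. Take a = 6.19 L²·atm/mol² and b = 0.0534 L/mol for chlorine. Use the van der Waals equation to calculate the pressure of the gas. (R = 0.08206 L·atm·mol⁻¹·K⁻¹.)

P ≈ 88.26 atm

P = nRT/(V − nb) − a n²/V²
nRT/(V − nb) = (3.64)(0.08206)(531)/(1.43 − 3.64×0.0534) = 158.61/1.2356 = 128.37 atm
a n²/V² = (6.19)(3.64)²/(1.43)² = 40.107 atm
P = 128.37 − 40.107 = 88.26 atm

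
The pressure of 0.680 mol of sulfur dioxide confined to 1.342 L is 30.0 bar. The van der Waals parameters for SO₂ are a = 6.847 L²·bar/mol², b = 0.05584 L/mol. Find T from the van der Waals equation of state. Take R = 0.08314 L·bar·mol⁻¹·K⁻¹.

T = (P + a n²/V²)(V − nb)/(nR)
P + a n²/V² = 30.0 + (6.847)(0.680)²/(1.342)² = 31.758 bar
V − nb = 1.342 − (0.680)(0.05584) = 1.3040 L
T = (31.758)(1.3040)/((0.680)(0.08314)) = 732.5 K

T ≈ 732.5 K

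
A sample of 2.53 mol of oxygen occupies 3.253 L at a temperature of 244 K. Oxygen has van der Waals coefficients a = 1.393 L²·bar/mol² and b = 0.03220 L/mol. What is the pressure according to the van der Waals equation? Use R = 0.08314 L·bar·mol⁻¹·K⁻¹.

P ≈ 15.34 bar

P = nRT/(V − nb) − a n²/V²
nRT/(V − nb) = (2.53)(0.08314)(244)/(3.253 − 2.53×0.03220) = 51.324/3.1715 = 16.183 bar
a n²/V² = (1.393)(2.53)²/(3.253)² = 0.84261 bar
P = 16.183 − 0.84261 = 15.34 bar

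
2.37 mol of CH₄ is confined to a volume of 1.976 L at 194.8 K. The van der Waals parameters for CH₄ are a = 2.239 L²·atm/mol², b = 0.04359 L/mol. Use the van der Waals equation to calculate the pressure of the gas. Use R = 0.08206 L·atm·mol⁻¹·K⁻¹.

P = nRT/(V − nb) − a n²/V²
nRT/(V − nb) = (2.37)(0.08206)(194.8)/(1.976 − 2.37×0.04359) = 37.885/1.8727 = 20.230 atm
a n²/V² = (2.239)(2.37)²/(1.976)² = 3.2209 atm
P = 20.230 − 3.2209 = 17.01 atm

P ≈ 17.01 atm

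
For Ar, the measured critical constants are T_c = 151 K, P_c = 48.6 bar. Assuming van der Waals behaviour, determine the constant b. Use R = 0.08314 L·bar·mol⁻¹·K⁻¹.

From T_c = 8a/(27Rb) and P_c = a/(27b²): b = R T_c/(8 P_c).
b = (0.08314)(151)/(8×48.6) = 12.554/388.80 = 0.03229 L/mol

b ≈ 0.03229 L/mol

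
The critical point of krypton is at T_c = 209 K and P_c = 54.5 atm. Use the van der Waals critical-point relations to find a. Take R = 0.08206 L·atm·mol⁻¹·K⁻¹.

a ≈ 2.277 L²·atm/mol²

From T_c = 8a/(27Rb) and P_c = a/(27b²): a = 27 R² T_c²/(64 P_c).
a = 27×(0.08206)²×(209)²/(64×54.5) = 7941.8/3488.0 = 2.277 L²·atm/mol²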